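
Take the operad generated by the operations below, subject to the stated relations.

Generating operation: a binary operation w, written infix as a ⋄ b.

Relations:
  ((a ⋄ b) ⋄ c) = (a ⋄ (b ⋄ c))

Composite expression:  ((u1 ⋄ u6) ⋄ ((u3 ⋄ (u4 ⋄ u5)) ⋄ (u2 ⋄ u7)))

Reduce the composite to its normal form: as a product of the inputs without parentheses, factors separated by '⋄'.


u1 ⋄ u6 ⋄ u3 ⋄ u4 ⋄ u5 ⋄ u2 ⋄ u7


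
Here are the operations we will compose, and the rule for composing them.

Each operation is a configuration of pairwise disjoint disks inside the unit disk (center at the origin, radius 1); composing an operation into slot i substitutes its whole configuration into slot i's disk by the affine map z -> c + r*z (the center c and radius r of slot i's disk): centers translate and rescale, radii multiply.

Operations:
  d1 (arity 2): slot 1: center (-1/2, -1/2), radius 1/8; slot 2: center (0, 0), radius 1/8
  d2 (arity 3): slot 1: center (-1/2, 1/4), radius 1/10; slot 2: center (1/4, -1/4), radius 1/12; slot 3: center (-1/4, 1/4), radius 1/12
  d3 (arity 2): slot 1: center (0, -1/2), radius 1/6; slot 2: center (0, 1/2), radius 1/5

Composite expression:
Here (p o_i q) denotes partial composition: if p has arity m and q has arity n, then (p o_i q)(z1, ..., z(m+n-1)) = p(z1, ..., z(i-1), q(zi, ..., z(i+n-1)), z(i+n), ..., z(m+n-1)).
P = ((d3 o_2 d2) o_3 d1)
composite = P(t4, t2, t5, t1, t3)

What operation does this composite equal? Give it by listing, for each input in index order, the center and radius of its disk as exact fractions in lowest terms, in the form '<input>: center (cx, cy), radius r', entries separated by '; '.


Affine substitution under d3: radii multiply and t-centers shift.
t4: after 1 affine step, its disk has center (0, -1/2), radius 1/6
t2: after 2 affine steps, its disk has center (-1/10, 11/20), radius 1/50
t5: after 3 affine steps, its disk has center (1/24, 53/120), radius 1/480
t1: after 3 affine steps, its disk has center (1/20, 9/20), radius 1/480
t3: after 2 affine steps, its disk has center (-1/20, 11/20), radius 1/60

t1: center (1/20, 9/20), radius 1/480; t2: center (-1/10, 11/20), radius 1/50; t3: center (-1/20, 11/20), radius 1/60; t4: center (0, -1/2), radius 1/6; t5: center (1/24, 53/120), radius 1/480


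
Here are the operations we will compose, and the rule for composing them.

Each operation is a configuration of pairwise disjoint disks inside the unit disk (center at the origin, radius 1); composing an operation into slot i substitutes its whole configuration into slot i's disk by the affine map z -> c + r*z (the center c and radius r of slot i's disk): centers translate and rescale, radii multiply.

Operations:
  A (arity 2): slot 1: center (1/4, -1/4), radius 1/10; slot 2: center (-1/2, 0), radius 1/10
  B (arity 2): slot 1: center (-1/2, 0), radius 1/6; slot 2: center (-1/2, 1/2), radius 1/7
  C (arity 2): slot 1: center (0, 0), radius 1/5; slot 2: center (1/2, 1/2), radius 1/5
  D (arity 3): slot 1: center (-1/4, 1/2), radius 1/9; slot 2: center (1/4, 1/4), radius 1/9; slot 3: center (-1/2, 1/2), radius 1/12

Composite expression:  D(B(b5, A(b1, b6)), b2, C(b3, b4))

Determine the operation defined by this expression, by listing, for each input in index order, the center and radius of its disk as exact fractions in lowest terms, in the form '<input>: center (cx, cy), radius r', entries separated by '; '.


b1: center (-19/63, 139/252), radius 1/630; b2: center (1/4, 1/4), radius 1/9; b3: center (-1/2, 1/2), radius 1/60; b4: center (-11/24, 13/24), radius 1/60; b5: center (-11/36, 1/2), radius 1/54; b6: center (-79/252, 5/9), radius 1/630


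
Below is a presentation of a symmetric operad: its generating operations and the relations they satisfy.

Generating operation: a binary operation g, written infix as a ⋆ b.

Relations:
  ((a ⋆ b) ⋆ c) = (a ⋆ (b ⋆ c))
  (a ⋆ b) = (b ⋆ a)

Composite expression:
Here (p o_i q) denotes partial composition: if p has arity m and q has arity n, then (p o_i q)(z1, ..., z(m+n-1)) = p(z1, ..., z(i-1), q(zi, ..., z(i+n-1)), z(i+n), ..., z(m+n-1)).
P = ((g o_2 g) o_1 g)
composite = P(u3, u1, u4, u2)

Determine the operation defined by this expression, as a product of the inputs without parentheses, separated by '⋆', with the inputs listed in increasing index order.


u1 ⋆ u2 ⋆ u3 ⋆ u4

Both nesting and order wash out for g; what remains is which u's occur.
(u3 ⋆ u1) reduces to u3 ⋆ u1
(u4 ⋆ u2) reduces to u4 ⋆ u2
((u3 ⋆ u1) ⋆ (u4 ⋆ u2)) reduces to u3 ⋆ u1 ⋆ u4 ⋆ u2
putting the inputs in ascending order: u1 ⋆ u2 ⋆ u3 ⋆ u4


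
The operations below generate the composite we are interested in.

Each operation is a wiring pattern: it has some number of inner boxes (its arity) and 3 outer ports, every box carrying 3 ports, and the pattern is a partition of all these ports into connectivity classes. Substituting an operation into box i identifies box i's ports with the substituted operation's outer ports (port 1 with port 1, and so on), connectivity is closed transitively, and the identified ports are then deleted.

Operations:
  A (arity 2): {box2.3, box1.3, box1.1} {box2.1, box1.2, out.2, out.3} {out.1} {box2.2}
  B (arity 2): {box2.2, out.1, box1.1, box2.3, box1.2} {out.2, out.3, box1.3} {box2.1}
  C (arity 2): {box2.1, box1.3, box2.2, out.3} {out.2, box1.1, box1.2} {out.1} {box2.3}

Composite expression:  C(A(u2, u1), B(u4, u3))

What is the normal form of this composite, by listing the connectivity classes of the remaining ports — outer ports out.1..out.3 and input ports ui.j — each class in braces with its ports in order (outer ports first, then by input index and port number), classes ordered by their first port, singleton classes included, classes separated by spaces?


{out.1} {out.2, out.3, u1.1, u2.2, u3.2, u3.3, u4.1, u4.2, u4.3} {u1.2} {u1.3, u2.1, u2.3} {u3.1}

Treat the ports identified at C as solder joints: merge, then drop.
through A, on inputs (u2, u1): {out.1} {out.2, out.3, u1.1, u2.2} {u1.2} {u1.3, u2.1, u2.3} (out.j = stage outer ports)
through B, on inputs (u4, u3): {out.1, u3.2, u3.3, u4.1, u4.2} {out.2, out.3, u4.3} {u3.1} (out.j = stage outer ports)
through C, on inputs (u2, u1, u4, u3): {out.1} {out.2, out.3, u1.1, u2.2, u3.2, u3.3, u4.1, u4.2, u4.3} {u1.2} {u1.3, u2.1, u2.3} {u3.1} (out.j = stage outer ports)


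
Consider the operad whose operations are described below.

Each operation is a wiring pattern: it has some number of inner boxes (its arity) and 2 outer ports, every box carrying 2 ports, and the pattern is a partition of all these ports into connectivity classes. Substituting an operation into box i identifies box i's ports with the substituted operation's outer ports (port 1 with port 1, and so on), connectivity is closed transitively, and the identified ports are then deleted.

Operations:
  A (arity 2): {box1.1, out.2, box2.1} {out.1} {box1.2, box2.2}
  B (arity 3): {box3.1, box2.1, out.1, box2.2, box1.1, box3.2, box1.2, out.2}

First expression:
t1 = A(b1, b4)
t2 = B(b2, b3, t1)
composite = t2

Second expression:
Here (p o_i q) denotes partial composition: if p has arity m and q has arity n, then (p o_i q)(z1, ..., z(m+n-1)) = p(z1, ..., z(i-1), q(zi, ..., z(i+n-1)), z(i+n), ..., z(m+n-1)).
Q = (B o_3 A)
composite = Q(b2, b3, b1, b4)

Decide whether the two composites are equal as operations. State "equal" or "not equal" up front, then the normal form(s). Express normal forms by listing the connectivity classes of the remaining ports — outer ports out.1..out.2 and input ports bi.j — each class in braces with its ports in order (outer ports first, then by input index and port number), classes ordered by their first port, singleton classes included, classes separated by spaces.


Normal form of the first expression: {out.1, out.2, b1.1, b2.1, b2.2, b3.1, b3.2, b4.1} {b1.2, b4.2}
Normal form of the second expression: {out.1, out.2, b1.1, b2.1, b2.2, b3.1, b3.2, b4.1} {b1.2, b4.2}
The normal forms match — equal.

equal — both sides give {out.1, out.2, b1.1, b2.1, b2.2, b3.1, b3.2, b4.1} {b1.2, b4.2}


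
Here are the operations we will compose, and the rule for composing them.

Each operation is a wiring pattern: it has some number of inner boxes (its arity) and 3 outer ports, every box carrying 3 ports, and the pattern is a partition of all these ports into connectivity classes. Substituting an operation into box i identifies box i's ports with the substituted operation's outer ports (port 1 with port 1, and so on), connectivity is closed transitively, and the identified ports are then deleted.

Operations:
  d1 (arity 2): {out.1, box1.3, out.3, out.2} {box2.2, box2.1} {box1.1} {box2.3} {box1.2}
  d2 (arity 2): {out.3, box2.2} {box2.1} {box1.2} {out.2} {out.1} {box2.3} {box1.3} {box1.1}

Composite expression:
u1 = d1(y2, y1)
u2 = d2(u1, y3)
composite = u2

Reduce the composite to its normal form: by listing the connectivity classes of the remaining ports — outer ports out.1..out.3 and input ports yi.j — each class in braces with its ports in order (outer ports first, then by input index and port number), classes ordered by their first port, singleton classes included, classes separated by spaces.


After gluing at d2, chains via deleted ports link the y-ports.
stage d1: inputs (y2, y1), connectivity {out.1, out.2, out.3, y2.3} {y1.1, y1.2} {y1.3} {y2.1} {y2.2}, out.j its boundary
stage d2: inputs (y2, y1, y3), connectivity {out.1} {out.2} {out.3, y3.2} {y1.1, y1.2} {y1.3} {y2.1} {y2.2} {y2.3} {y3.1} {y3.3}, out.j its boundary

{out.1} {out.2} {out.3, y3.2} {y1.1, y1.2} {y1.3} {y2.1} {y2.2} {y2.3} {y3.1} {y3.3}


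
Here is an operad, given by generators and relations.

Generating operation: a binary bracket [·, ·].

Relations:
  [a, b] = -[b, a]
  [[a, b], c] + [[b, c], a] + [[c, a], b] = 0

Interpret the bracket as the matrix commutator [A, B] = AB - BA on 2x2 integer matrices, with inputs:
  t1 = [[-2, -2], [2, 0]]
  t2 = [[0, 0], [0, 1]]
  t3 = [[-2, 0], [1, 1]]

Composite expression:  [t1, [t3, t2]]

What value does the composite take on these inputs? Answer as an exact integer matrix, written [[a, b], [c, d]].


[[2, 0], [-2, -2]]

[t3, t2] = [[0, 0], [-1, 0]]
[t1, [t3, t2]] = [[2, 0], [-2, -2]]


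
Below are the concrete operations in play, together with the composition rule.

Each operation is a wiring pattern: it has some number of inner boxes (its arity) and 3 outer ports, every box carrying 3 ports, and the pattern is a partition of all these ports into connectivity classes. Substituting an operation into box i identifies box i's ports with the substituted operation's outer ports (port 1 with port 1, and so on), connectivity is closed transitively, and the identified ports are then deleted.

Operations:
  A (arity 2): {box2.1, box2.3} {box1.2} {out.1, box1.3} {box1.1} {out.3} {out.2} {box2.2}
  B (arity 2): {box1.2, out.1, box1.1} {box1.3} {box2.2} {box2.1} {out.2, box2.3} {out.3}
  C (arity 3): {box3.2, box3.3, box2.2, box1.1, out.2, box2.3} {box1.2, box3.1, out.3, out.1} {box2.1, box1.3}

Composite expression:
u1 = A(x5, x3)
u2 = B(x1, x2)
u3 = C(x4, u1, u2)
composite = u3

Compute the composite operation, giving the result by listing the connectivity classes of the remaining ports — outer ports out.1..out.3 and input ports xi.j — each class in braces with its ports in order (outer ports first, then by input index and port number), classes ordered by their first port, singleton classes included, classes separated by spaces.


{out.1, out.3, x1.1, x1.2, x4.2} {out.2, x2.3, x4.1} {x1.3} {x2.1} {x2.2} {x3.1, x3.3} {x3.2} {x4.3, x5.3} {x5.1} {x5.2}

Treat the ports identified at C as solder joints: merge, then drop.
after A, the pattern on (x5, x3) reads {out.1, x5.3} {out.2} {out.3} {x3.1, x3.3} {x3.2} {x5.1} {x5.2} (out.j = its outer ports)
after B, the pattern on (x1, x2) reads {out.1, x1.1, x1.2} {out.2, x2.3} {out.3} {x1.3} {x2.1} {x2.2} (out.j = its outer ports)
after C, the pattern on (x4, x5, x3, x1, x2) reads {out.1, out.3, x1.1, x1.2, x4.2} {out.2, x2.3, x4.1} {x1.3} {x2.1} {x2.2} {x3.1, x3.3} {x3.2} {x4.3, x5.3} {x5.1} {x5.2} (out.j = its outer ports)


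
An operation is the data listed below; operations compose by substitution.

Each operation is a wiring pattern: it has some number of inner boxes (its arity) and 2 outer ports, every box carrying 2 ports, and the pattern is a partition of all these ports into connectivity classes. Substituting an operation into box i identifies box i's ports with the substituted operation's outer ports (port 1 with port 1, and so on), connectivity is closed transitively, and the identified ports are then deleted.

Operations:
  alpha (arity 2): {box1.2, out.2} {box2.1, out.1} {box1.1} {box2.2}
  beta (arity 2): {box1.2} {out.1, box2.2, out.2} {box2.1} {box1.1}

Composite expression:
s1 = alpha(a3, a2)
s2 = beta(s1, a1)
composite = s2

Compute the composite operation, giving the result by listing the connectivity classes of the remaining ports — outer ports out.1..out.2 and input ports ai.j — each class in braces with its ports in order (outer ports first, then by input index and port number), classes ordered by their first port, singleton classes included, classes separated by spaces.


{out.1, out.2, a1.2} {a1.1} {a2.1} {a2.2} {a3.1} {a3.2}


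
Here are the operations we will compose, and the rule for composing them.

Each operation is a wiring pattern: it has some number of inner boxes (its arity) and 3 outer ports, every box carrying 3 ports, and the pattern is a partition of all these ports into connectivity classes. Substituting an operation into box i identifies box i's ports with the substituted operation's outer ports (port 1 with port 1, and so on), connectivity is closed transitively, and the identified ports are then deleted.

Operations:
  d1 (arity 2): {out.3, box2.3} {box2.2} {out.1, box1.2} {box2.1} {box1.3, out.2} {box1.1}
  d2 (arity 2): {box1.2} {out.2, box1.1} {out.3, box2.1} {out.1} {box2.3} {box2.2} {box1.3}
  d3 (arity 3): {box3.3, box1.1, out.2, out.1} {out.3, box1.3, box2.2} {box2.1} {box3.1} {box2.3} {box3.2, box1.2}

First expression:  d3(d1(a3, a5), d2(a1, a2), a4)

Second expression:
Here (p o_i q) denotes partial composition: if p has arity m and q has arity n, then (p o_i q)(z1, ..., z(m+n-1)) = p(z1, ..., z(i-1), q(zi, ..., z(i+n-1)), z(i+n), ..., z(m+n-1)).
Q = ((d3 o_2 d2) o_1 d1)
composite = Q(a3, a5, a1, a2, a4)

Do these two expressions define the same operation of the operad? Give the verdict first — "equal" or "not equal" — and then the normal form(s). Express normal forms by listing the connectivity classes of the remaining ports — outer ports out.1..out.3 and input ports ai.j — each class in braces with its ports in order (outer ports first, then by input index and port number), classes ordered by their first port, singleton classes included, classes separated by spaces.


equal; both compose to {out.1, out.2, a3.2, a4.3} {out.3, a1.1, a5.3} {a1.2} {a1.3} {a2.1} {a2.2} {a2.3} {a3.1} {a3.3, a4.2} {a4.1} {a5.1} {a5.2}

Normal form of the first expression: {out.1, out.2, a3.2, a4.3} {out.3, a1.1, a5.3} {a1.2} {a1.3} {a2.1} {a2.2} {a2.3} {a3.1} {a3.3, a4.2} {a4.1} {a5.1} {a5.2}
Normal form of the second expression: {out.1, out.2, a3.2, a4.3} {out.3, a1.1, a5.3} {a1.2} {a1.3} {a2.1} {a2.2} {a2.3} {a3.1} {a3.3, a4.2} {a4.1} {a5.1} {a5.2}
Identical normal forms: equal.


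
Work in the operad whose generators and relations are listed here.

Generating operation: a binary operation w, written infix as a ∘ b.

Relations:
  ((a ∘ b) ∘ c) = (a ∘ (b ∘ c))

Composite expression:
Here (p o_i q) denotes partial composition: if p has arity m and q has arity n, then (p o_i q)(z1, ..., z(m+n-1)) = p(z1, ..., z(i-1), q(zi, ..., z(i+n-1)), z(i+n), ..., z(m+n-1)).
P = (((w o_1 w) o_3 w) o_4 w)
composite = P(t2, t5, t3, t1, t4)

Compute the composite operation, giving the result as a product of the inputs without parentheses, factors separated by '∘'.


The w-tree's shape is irrelevant; the t-reading-order decides.
(t2 ∘ t5) collapses to t2 ∘ t5
(t1 ∘ t4) collapses to t1 ∘ t4
(t3 ∘ (t1 ∘ t4)) collapses to t3 ∘ t1 ∘ t4
((t2 ∘ t5) ∘ (t3 ∘ (t1 ∘ t4))) collapses to t2 ∘ t5 ∘ t3 ∘ t1 ∘ t4

t2 ∘ t5 ∘ t3 ∘ t1 ∘ t4


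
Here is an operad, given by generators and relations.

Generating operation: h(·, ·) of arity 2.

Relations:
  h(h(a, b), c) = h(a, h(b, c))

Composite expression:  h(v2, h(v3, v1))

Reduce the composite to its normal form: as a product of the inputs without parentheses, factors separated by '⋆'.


v2 ⋆ v3 ⋆ v1

Every regrouping of h is equal, so read the v-inputs in written order.
h(v3, v1) linearizes to v3 ⋆ v1
h(v2, h(v3, v1)) linearizes to v2 ⋆ v3 ⋆ v1


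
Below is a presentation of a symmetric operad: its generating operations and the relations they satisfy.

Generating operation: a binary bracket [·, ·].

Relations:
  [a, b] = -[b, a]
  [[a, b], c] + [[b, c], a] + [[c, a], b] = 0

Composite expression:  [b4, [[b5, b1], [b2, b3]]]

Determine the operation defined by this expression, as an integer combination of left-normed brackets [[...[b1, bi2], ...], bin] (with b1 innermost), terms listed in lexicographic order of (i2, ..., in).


[[[[b1, b5], b2], b3], b4] - [[[[b1, b5], b3], b2], b4]

Expand each bracket as ab - ba; the b1-initial words give the coefficients.
Composite bracket: [b4, [[b5, b1], [b2, b3]]]
Applying ab - ba throughout gives 16 signed words (2^4 = 16).
Coefficients come from the b1-initial words:
  the word b1b5b2b3b4 carries sign +1 and contributes +[[[[b1, b5], b2], b3], b4]
  the word b1b5b3b2b4 carries sign -1 and contributes -[[[[b1, b5], b3], b2], b4]


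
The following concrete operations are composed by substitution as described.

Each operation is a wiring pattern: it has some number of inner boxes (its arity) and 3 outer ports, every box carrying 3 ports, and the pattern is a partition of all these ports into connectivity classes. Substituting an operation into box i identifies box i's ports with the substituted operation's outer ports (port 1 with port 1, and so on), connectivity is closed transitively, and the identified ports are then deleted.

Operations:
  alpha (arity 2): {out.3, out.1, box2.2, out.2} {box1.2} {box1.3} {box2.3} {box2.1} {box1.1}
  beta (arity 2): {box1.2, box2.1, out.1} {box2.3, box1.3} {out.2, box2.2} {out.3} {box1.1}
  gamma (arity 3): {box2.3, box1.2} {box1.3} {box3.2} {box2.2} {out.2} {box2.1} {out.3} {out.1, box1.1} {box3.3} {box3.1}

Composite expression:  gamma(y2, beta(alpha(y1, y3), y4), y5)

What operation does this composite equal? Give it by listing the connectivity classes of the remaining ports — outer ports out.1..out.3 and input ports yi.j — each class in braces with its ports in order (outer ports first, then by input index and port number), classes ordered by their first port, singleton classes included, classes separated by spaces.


{out.1, y2.1} {out.2} {out.3} {y1.1} {y1.2} {y1.3} {y2.2} {y2.3} {y3.1} {y3.2, y4.1, y4.3} {y3.3} {y4.2} {y5.1} {y5.2} {y5.3}

After gluing at gamma, chains via deleted ports link the y-ports.
alpha over (y1, y3) gives {out.1, out.2, out.3, y3.2} {y1.1} {y1.2} {y1.3} {y3.1} {y3.3}, out.j being that stage's outer ports
beta over (y1, y3, y4) gives {out.1, y3.2, y4.1, y4.3} {out.2, y4.2} {out.3} {y1.1} {y1.2} {y1.3} {y3.1} {y3.3}, out.j being that stage's outer ports
gamma over (y2, y1, y3, y4, y5) gives {out.1, y2.1} {out.2} {out.3} {y1.1} {y1.2} {y1.3} {y2.2} {y2.3} {y3.1} {y3.2, y4.1, y4.3} {y3.3} {y4.2} {y5.1} {y5.2} {y5.3}, out.j being that stage's outer ports


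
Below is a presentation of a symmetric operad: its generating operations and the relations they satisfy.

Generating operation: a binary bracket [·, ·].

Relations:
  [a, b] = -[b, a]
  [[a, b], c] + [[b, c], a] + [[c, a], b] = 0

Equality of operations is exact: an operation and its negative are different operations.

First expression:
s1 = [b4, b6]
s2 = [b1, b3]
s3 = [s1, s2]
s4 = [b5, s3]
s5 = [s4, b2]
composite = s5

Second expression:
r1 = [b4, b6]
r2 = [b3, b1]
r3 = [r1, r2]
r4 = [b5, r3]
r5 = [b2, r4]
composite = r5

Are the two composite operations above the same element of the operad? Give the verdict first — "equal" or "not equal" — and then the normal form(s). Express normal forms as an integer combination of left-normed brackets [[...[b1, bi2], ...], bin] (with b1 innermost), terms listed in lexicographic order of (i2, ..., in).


equal; the common form is [[[[[b1, b3], b4], b6], b5], b2] - [[[[[b1, b3], b6], b4], b5], b2]

The first composite normalizes to [[[[[b1, b3], b4], b6], b5], b2] - [[[[[b1, b3], b6], b4], b5], b2]
The second composite normalizes to [[[[[b1, b3], b4], b6], b5], b2] - [[[[[b1, b3], b6], b4], b5], b2]
The normal forms match — equal.


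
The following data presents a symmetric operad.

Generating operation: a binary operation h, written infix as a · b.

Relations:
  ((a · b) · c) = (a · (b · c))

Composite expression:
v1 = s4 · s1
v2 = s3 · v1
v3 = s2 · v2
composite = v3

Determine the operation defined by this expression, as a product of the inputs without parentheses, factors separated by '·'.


s2 · s3 · s4 · s1

All parenthesizations of h agree; list the s-inputs left to right.
(s4 · s1) flattens to s4 · s1
(s3 · (s4 · s1)) flattens to s3 · s4 · s1
(s2 · (s3 · (s4 · s1))) flattens to s2 · s3 · s4 · s1


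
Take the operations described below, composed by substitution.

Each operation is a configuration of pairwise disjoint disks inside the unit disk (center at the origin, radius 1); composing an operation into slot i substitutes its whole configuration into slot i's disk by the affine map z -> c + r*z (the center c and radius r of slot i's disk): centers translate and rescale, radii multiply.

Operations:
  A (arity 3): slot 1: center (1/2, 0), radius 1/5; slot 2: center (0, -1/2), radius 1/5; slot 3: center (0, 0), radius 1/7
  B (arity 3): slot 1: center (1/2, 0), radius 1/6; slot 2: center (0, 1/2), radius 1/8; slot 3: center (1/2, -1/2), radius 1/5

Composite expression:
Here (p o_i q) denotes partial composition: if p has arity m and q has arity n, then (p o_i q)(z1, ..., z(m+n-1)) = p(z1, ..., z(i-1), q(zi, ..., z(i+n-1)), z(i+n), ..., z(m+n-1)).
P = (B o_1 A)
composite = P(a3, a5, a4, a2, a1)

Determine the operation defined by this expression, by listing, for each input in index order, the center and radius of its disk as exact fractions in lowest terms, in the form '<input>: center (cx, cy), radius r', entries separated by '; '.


a1: center (1/2, -1/2), radius 1/5; a2: center (0, 1/2), radius 1/8; a3: center (7/12, 0), radius 1/30; a4: center (1/2, 0), radius 1/42; a5: center (1/2, -1/12), radius 1/30

Only the slot chain above each a matters under B; compose those maps.
for a3, the 2-step affine chain lands on center (7/12, 0), radius 1/30
for a5, the 2-step affine chain lands on center (1/2, -1/12), radius 1/30
for a4, the 2-step affine chain lands on center (1/2, 0), radius 1/42
for a2, the 1-step affine chain lands on center (0, 1/2), radius 1/8
for a1, the 1-step affine chain lands on center (1/2, -1/2), radius 1/5


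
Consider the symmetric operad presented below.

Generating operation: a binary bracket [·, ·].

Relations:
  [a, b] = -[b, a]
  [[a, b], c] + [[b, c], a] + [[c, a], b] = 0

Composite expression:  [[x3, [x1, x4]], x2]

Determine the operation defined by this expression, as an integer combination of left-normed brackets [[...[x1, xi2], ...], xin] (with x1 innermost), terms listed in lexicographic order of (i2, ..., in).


-[[[x1, x4], x3], x2]


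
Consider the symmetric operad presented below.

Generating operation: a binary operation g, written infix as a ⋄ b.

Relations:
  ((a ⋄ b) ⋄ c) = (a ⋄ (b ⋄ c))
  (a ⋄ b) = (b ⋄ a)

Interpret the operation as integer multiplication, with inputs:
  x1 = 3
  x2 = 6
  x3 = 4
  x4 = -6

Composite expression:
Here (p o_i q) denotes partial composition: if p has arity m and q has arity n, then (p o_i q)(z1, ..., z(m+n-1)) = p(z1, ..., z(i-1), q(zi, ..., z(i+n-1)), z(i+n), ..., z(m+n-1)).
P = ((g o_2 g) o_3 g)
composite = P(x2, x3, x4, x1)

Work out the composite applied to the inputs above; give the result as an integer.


-432


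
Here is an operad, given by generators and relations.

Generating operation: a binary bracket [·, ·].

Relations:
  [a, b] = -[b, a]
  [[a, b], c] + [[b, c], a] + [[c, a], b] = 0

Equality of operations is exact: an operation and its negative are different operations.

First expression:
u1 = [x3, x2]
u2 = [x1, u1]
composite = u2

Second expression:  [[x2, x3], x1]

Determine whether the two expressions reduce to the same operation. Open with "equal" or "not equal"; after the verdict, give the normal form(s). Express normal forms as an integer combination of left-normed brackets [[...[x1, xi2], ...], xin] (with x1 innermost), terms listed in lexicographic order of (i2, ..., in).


equal — both sides give -[[x1, x2], x3] + [[x1, x3], x2]

The first composite normalizes to -[[x1, x2], x3] + [[x1, x3], x2]
The second composite normalizes to -[[x1, x2], x3] + [[x1, x3], x2]
Identical normal forms: equal.


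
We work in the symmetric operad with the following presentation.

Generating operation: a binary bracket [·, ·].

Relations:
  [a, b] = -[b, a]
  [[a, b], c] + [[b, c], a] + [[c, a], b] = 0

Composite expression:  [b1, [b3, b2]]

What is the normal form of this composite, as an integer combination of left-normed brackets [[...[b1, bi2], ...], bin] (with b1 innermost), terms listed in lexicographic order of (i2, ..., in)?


Antisymmetry and Jacobi reduce to b1-anchored left-normed brackets.
Composite bracket: [b1, [b3, b2]]
Applying ab - ba throughout gives 4 signed words (2^2 = 4).
Keep just the words that open with b1:
  from b1b2b3, sign -1: term -[[b1, b2], b3]
  from b1b3b2, sign +1: term +[[b1, b3], b2]

-[[b1, b2], b3] + [[b1, b3], b2]


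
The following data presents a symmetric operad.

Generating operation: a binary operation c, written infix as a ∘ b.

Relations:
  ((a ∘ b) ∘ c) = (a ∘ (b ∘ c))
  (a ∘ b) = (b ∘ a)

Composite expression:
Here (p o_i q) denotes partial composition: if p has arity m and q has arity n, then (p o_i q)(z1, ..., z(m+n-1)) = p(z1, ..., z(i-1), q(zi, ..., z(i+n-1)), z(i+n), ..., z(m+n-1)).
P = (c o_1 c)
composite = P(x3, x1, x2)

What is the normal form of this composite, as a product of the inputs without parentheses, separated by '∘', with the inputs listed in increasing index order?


x1 ∘ x2 ∘ x3

Reordering under c is free, so list the x-inputs canonically.
(x3 ∘ x1) linearizes to x3 ∘ x1
((x3 ∘ x1) ∘ x2) linearizes to x3 ∘ x1 ∘ x2
reordering the factors by index: x1 ∘ x2 ∘ x3


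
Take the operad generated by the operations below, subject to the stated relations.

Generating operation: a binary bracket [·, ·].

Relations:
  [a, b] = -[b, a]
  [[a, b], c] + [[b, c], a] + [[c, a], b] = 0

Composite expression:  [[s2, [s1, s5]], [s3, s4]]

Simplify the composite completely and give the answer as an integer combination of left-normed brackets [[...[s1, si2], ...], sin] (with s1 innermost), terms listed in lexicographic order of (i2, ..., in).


A multilinear Lie element is pinned by s1-initial words (s1 innermost).
Composite bracket: [[s2, [s1, s5]], [s3, s4]]
Under [a, b] = ab - ba we get 16 signed associative words (2^4 = 16).
Words beginning with s1 determine it all:
  word s1s5s2s3s4 has sign -1, contributing -[[[[s1, s5], s2], s3], s4]
  word s1s5s2s4s3 has sign +1, contributing +[[[[s1, s5], s2], s4], s3]

-[[[[s1, s5], s2], s3], s4] + [[[[s1, s5], s2], s4], s3]


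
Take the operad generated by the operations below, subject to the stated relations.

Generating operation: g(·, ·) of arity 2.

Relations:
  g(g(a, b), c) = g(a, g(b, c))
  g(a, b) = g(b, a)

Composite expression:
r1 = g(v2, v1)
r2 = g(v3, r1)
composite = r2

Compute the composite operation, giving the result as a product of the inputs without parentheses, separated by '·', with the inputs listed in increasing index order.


v1 · v2 · v3

Any arrangement under g is one operation, so sort the v-inputs.
g(v2, v1) unparenthesizes to v2 · v1
g(v3, g(v2, v1)) unparenthesizes to v3 · v2 · v1
putting the inputs in ascending order: v1 · v2 · v3


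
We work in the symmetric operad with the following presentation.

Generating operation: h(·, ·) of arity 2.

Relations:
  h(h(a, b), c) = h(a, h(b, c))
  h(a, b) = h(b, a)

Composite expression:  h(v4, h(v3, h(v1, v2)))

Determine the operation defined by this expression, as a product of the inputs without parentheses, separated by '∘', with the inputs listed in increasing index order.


v1 ∘ v2 ∘ v3 ∘ v4


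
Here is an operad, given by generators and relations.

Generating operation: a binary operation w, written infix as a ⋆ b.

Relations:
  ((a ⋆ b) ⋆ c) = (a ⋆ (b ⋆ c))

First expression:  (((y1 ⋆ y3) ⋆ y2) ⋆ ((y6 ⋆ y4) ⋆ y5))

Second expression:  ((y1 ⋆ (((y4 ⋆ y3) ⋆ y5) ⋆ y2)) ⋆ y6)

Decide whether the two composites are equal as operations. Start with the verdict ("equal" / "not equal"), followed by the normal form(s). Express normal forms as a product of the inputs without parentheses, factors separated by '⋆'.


not equal — first y1 ⋆ y3 ⋆ y2 ⋆ y6 ⋆ y4 ⋆ y5, second y1 ⋆ y4 ⋆ y3 ⋆ y5 ⋆ y2 ⋆ y6

The first composite normalizes to y1 ⋆ y3 ⋆ y2 ⋆ y6 ⋆ y4 ⋆ y5
The second composite normalizes to y1 ⋆ y4 ⋆ y3 ⋆ y5 ⋆ y2 ⋆ y6
The normal forms differ: not equal.


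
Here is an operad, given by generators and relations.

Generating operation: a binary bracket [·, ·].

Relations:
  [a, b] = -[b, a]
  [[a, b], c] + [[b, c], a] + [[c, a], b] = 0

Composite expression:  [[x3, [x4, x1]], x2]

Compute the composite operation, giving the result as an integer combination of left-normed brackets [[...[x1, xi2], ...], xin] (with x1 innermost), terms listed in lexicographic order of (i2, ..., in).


[[[x1, x4], x3], x2]


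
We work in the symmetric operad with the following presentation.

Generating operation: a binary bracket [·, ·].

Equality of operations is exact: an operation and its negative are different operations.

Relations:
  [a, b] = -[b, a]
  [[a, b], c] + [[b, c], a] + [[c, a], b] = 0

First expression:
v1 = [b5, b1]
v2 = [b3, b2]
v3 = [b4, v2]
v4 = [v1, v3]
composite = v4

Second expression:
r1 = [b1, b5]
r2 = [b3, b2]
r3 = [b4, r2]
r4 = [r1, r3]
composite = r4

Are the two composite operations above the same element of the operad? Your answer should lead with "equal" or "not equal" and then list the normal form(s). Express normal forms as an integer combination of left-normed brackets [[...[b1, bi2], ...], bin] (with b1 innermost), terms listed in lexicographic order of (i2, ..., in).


not equal — first -[[[[b1, b5], b2], b3], b4] + [[[[b1, b5], b3], b2], b4] + [[[[b1, b5], b4], b2], b3] - [[[[b1, b5], b4], b3], b2], second [[[[b1, b5], b2], b3], b4] - [[[[b1, b5], b3], b2], b4] - [[[[b1, b5], b4], b2], b3] + [[[[b1, b5], b4], b3], b2]

Normal form of the first expression: -[[[[b1, b5], b2], b3], b4] + [[[[b1, b5], b3], b2], b4] + [[[[b1, b5], b4], b2], b3] - [[[[b1, b5], b4], b3], b2]
Normal form of the second expression: [[[[b1, b5], b2], b3], b4] - [[[[b1, b5], b3], b2], b4] - [[[[b1, b5], b4], b2], b3] + [[[[b1, b5], b4], b3], b2]
The forms do not match — not equal.


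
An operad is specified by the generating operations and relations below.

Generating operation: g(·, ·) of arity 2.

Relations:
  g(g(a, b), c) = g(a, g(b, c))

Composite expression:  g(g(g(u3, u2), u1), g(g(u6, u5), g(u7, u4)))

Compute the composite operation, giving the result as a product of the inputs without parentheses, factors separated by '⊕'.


u3 ⊕ u2 ⊕ u1 ⊕ u6 ⊕ u5 ⊕ u7 ⊕ u4

All parenthesizations of g agree; list the u-inputs left to right.
g(u3, u2) reduces to u3 ⊕ u2
g(g(u3, u2), u1) reduces to u3 ⊕ u2 ⊕ u1
g(u6, u5) reduces to u6 ⊕ u5
g(u7, u4) reduces to u7 ⊕ u4
g(g(u6, u5), g(u7, u4)) reduces to u6 ⊕ u5 ⊕ u7 ⊕ u4
g(g(g(u3, u2), u1), g(g(u6, u5), g(u7, u4))) reduces to u3 ⊕ u2 ⊕ u1 ⊕ u6 ⊕ u5 ⊕ u7 ⊕ u4


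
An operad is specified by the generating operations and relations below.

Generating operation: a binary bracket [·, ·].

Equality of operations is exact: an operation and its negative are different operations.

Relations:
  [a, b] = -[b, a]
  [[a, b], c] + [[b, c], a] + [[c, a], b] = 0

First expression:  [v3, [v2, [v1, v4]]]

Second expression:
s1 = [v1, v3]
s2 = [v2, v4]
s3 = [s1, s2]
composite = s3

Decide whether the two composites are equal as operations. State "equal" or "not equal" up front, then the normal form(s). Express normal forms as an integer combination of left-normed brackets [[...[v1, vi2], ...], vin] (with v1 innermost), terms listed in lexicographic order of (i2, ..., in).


not equal; the first gives [[[v1, v4], v2], v3] and the second [[[v1, v3], v2], v4] - [[[v1, v3], v4], v2]

The first expression, normalized: [[[v1, v4], v2], v3]
The second expression, normalized: [[[v1, v3], v2], v4] - [[[v1, v3], v4], v2]
The normal forms differ: not equal.


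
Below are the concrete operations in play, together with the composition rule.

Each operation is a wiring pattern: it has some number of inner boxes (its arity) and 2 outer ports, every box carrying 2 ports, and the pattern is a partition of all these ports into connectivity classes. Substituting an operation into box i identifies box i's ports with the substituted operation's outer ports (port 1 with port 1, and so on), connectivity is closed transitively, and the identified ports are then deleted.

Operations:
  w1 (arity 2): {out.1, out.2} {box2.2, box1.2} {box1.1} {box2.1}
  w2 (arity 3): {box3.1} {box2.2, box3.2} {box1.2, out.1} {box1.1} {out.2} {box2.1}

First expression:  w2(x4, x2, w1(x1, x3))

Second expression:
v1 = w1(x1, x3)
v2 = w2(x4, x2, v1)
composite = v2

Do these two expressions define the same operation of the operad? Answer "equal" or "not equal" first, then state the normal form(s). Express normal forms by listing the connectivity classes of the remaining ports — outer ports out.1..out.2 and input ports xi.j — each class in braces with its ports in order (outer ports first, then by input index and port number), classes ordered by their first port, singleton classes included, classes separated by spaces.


equal; both compose to {out.1, x4.2} {out.2} {x1.1} {x1.2, x3.2} {x2.1} {x2.2} {x3.1} {x4.1}

Normal form of the first expression: {out.1, x4.2} {out.2} {x1.1} {x1.2, x3.2} {x2.1} {x2.2} {x3.1} {x4.1}
Normal form of the second expression: {out.1, x4.2} {out.2} {x1.1} {x1.2, x3.2} {x2.1} {x2.2} {x3.1} {x4.1}
Same normal form: equal.


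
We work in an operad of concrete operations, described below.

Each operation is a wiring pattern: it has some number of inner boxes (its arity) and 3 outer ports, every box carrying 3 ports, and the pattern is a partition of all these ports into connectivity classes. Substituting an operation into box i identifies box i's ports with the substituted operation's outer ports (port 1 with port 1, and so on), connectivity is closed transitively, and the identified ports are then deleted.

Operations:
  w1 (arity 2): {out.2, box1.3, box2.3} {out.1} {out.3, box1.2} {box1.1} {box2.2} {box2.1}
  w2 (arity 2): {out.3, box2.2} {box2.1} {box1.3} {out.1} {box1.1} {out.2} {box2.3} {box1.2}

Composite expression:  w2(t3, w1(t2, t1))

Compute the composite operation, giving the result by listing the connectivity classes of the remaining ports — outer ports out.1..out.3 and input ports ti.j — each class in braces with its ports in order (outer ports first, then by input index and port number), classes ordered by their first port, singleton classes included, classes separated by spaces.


{out.1} {out.2} {out.3, t1.3, t2.3} {t1.1} {t1.2} {t2.1} {t2.2} {t3.1} {t3.2} {t3.3}

Connectivity passes through glued w2-boundaries; trace each wire chain.
stage w1: inputs (t2, t1), connectivity {out.1} {out.2, t1.3, t2.3} {out.3, t2.2} {t1.1} {t1.2} {t2.1}, out.j its boundary
stage w2: inputs (t3, t2, t1), connectivity {out.1} {out.2} {out.3, t1.3, t2.3} {t1.1} {t1.2} {t2.1} {t2.2} {t3.1} {t3.2} {t3.3}, out.j its boundary


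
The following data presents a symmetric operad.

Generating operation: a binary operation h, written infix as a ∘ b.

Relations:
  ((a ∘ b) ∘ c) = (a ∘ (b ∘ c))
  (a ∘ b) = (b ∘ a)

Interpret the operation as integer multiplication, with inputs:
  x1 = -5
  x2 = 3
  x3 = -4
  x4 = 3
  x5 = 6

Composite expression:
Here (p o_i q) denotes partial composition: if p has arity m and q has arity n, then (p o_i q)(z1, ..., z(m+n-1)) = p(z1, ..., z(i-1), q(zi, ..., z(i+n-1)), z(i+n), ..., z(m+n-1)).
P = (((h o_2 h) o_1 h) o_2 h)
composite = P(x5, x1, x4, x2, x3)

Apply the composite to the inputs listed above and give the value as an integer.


1080

(x1 ∘ x4) = -15
(x5 ∘ (x1 ∘ x4)) = -90
(x2 ∘ x3) = -12
((x5 ∘ (x1 ∘ x4)) ∘ (x2 ∘ x3)) = 1080


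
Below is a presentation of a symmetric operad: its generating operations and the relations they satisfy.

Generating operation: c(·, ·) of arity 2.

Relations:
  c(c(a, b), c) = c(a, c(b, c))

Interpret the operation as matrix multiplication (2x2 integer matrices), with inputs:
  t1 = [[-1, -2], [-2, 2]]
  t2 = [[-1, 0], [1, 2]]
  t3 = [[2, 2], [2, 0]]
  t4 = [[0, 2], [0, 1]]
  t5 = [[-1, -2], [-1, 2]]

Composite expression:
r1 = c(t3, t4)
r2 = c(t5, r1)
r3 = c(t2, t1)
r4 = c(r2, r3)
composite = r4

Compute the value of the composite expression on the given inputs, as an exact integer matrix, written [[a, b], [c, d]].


[[70, -28], [-10, 4]]

c(t3, t4) = [[0, 6], [0, 4]]
c(t5, c(t3, t4)) = [[0, -14], [0, 2]]
c(t2, t1) = [[1, 2], [-5, 2]]
c(c(t5, c(t3, t4)), c(t2, t1)) = [[70, -28], [-10, 4]]


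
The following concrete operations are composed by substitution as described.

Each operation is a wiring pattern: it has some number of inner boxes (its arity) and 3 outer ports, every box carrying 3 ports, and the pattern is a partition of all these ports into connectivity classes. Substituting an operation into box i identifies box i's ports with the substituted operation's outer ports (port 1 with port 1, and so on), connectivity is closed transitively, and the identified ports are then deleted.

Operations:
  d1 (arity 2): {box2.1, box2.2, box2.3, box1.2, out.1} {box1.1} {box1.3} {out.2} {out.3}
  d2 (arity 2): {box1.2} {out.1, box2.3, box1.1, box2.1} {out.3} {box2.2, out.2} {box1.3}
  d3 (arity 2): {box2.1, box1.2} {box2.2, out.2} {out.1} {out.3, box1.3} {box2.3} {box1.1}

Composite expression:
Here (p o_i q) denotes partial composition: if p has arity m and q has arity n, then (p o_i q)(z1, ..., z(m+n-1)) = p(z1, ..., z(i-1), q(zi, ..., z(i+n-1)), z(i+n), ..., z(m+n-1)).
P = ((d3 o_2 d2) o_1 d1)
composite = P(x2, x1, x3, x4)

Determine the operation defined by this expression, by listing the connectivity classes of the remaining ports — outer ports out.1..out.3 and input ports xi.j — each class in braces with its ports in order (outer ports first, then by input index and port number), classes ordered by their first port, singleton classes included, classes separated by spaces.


{out.1} {out.2, x4.2} {out.3} {x1.1, x1.2, x1.3, x2.2} {x2.1} {x2.3} {x3.1, x4.1, x4.3} {x3.2} {x3.3}

Connectivity passes through glued d3-boundaries; trace each wire chain.
through d1, on inputs (x2, x1): {out.1, x1.1, x1.2, x1.3, x2.2} {out.2} {out.3} {x2.1} {x2.3} (out.j = stage outer ports)
through d2, on inputs (x3, x4): {out.1, x3.1, x4.1, x4.3} {out.2, x4.2} {out.3} {x3.2} {x3.3} (out.j = stage outer ports)
through d3, on inputs (x2, x1, x3, x4): {out.1} {out.2, x4.2} {out.3} {x1.1, x1.2, x1.3, x2.2} {x2.1} {x2.3} {x3.1, x4.1, x4.3} {x3.2} {x3.3} (out.j = stage outer ports)


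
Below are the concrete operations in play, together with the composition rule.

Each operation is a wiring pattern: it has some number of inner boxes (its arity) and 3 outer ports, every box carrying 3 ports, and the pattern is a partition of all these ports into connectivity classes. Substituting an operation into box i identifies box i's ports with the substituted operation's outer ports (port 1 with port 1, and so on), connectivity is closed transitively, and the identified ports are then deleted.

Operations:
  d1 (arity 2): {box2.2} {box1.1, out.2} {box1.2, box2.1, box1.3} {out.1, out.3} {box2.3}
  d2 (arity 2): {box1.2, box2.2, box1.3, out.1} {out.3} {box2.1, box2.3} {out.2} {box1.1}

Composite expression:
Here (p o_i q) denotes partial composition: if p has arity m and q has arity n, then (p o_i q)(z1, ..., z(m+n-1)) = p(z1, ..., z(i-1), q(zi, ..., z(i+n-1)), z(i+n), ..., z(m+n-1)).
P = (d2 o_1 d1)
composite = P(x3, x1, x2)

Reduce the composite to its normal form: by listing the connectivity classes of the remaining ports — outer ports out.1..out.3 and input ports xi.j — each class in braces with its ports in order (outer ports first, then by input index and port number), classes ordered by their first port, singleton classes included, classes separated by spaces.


{out.1, x2.2, x3.1} {out.2} {out.3} {x1.1, x3.2, x3.3} {x1.2} {x1.3} {x2.1, x2.3}

Two ports join when wires chain via d2-identified ports.
d1 over (x3, x1) gives {out.1, out.3} {out.2, x3.1} {x1.1, x3.2, x3.3} {x1.2} {x1.3}, out.j being that stage's outer ports
d2 over (x3, x1, x2) gives {out.1, x2.2, x3.1} {out.2} {out.3} {x1.1, x3.2, x3.3} {x1.2} {x1.3} {x2.1, x2.3}, out.j being that stage's outer ports
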